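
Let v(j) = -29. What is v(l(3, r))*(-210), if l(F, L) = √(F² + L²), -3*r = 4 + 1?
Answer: 6090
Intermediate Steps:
r = -5/3 (r = -(4 + 1)/3 = -⅓*5 = -5/3 ≈ -1.6667)
v(l(3, r))*(-210) = -29*(-210) = 6090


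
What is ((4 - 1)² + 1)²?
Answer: 100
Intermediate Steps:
((4 - 1)² + 1)² = (3² + 1)² = (9 + 1)² = 10² = 100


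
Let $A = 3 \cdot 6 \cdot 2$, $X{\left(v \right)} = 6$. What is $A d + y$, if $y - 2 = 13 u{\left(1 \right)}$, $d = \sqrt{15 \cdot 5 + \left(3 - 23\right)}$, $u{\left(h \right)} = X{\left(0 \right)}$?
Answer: $80 + 36 \sqrt{55} \approx 346.98$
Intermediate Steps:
$u{\left(h \right)} = 6$
$d = \sqrt{55}$ ($d = \sqrt{75 - 20} = \sqrt{55} \approx 7.4162$)
$A = 36$ ($A = 18 \cdot 2 = 36$)
$y = 80$ ($y = 2 + 13 \cdot 6 = 2 + 78 = 80$)
$A d + y = 36 \sqrt{55} + 80 = 80 + 36 \sqrt{55}$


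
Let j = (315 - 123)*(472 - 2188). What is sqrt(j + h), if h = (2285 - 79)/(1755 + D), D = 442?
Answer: I*sqrt(9410021114)/169 ≈ 574.0*I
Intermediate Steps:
h = 2206/2197 (h = (2285 - 79)/(1755 + 442) = 2206/2197 ≈ 1.0041)
j = -329472 (j = 192*(-1716) = -329472)
sqrt(j + h) = sqrt(-329472 + 2206/2197) = sqrt(-723847778/2197) = I*sqrt(9410021114)/169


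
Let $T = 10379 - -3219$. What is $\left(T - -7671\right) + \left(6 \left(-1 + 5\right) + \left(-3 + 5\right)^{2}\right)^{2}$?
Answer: $22053$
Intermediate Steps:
$T = 13598$ ($T = 10379 + 3219 = 13598$)
$\left(T - -7671\right) + \left(6 \left(-1 + 5\right) + \left(-3 + 5\right)^{2}\right)^{2} = \left(13598 - -7671\right) + \left(6 \left(-1 + 5\right) + \left(-3 + 5\right)^{2}\right)^{2} = \left(13598 + 7671\right) + \left(6 \cdot 4 + 2^{2}\right)^{2} = 21269 + \left(24 + 4\right)^{2} = 21269 + 28^{2} = 21269 + 784 = 22053$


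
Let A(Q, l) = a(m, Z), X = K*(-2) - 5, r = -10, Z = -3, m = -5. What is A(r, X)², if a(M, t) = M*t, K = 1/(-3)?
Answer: 225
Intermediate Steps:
K = -⅓ ≈ -0.33333
X = -13/3 (X = -⅓*(-2) - 5 = ⅔ - 5 = -13/3 ≈ -4.3333)
A(Q, l) = 15 (A(Q, l) = -5*(-3) = 15)
A(r, X)² = 15² = 225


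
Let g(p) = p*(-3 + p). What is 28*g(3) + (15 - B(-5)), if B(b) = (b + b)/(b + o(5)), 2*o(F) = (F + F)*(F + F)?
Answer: 137/9 ≈ 15.222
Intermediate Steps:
o(F) = 2*F**2 (o(F) = ((F + F)*(F + F))/2 = ((2*F)*(2*F))/2 = (4*F**2)/2 = 2*F**2)
B(b) = 2*b/(50 + b) (B(b) = (b + b)/(b + 2*5**2) = (2*b)/(b + 2*25) = (2*b)/(b + 50) = (2*b)/(50 + b) = 2*b/(50 + b))
28*g(3) + (15 - B(-5)) = 28*(3*(-3 + 3)) + (15 - 2*(-5)/(50 - 5)) = 28*(3*0) + (15 - 2*(-5)/45) = 28*0 + (15 - 2*(-5)/45) = 0 + (15 - 1*(-2/9)) = 0 + (15 + 2/9) = 0 + 137/9 = 137/9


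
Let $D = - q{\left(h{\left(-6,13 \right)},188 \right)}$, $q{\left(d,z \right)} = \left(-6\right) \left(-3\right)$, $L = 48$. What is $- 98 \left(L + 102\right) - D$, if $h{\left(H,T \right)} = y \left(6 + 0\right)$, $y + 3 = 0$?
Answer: $-14682$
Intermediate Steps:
$y = -3$ ($y = -3 + 0 = -3$)
$h{\left(H,T \right)} = -18$ ($h{\left(H,T \right)} = - 3 \left(6 + 0\right) = \left(-3\right) 6 = -18$)
$q{\left(d,z \right)} = 18$
$D = -18$ ($D = \left(-1\right) 18 = -18$)
$- 98 \left(L + 102\right) - D = - 98 \left(48 + 102\right) - -18 = \left(-98\right) 150 + 18 = -14700 + 18 = -14682$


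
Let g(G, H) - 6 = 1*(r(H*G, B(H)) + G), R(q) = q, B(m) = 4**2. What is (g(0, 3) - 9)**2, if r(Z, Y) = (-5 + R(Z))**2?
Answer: 484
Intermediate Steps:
B(m) = 16
r(Z, Y) = (-5 + Z)**2
g(G, H) = 6 + G + (-5 + G*H)**2 (g(G, H) = 6 + 1*((-5 + H*G)**2 + G) = 6 + 1*((-5 + G*H)**2 + G) = 6 + 1*(G + (-5 + G*H)**2) = 6 + (G + (-5 + G*H)**2) = 6 + G + (-5 + G*H)**2)
(g(0, 3) - 9)**2 = ((6 + 0 + (-5 + 0*3)**2) - 9)**2 = ((6 + 0 + (-5 + 0)**2) - 9)**2 = ((6 + 0 + (-5)**2) - 9)**2 = ((6 + 0 + 25) - 9)**2 = (31 - 9)**2 = 22**2 = 484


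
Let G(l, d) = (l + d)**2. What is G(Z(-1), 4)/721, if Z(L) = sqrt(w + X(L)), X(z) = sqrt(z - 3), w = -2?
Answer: (4 + sqrt(2)*sqrt(-1 + I))**2/721 ≈ 0.026559 + 0.020014*I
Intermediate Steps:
X(z) = sqrt(-3 + z)
Z(L) = sqrt(-2 + sqrt(-3 + L))
G(l, d) = (d + l)**2
G(Z(-1), 4)/721 = (4 + sqrt(-2 + sqrt(-3 - 1)))**2/721 = (4 + sqrt(-2 + sqrt(-4)))**2*(1/721) = (4 + sqrt(-2 + 2*I))**2*(1/721) = (4 + sqrt(-2 + 2*I))**2/721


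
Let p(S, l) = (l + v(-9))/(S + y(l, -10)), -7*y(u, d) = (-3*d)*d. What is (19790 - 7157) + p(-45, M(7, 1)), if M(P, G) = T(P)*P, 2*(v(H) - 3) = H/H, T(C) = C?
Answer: 25217/2 ≈ 12609.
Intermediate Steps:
v(H) = 7/2 (v(H) = 3 + (H/H)/2 = 3 + (1/2)*1 = 3 + 1/2 = 7/2)
M(P, G) = P**2 (M(P, G) = P*P = P**2)
y(u, d) = 3*d**2/7 (y(u, d) = -(-3*d)*d/7 = -(-3)*d**2/7 = 3*d**2/7)
p(S, l) = (7/2 + l)/(300/7 + S) (p(S, l) = (l + 7/2)/(S + (3/7)*(-10)**2) = (7/2 + l)/(S + (3/7)*100) = (7/2 + l)/(S + 300/7) = (7/2 + l)/(300/7 + S))
(19790 - 7157) + p(-45, M(7, 1)) = (19790 - 7157) + 7*(7 + 2*7**2)/(2*(300 + 7*(-45))) = 12633 + 7*(7 + 2*49)/(2*(300 - 315)) = 12633 + (7/2)*(7 + 98)/(-15) = 12633 + (7/2)*(-1/15)*105 = 12633 - 49/2 = 25217/2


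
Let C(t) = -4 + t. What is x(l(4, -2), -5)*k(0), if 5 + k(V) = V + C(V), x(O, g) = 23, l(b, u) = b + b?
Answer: -207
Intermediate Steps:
l(b, u) = 2*b
k(V) = -9 + 2*V (k(V) = -5 + (V + (-4 + V)) = -5 + (-4 + 2*V) = -9 + 2*V)
x(l(4, -2), -5)*k(0) = 23*(-9 + 2*0) = 23*(-9 + 0) = 23*(-9) = -207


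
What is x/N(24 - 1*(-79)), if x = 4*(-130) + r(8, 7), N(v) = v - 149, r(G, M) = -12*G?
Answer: 308/23 ≈ 13.391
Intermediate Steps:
N(v) = -149 + v
x = -616 (x = 4*(-130) - 12*8 = -520 - 96 = -616)
x/N(24 - 1*(-79)) = -616/(-149 + (24 - 1*(-79))) = -616/(-149 + (24 + 79)) = -616/(-149 + 103) = -616/(-46) = -616*(-1/46) = 308/23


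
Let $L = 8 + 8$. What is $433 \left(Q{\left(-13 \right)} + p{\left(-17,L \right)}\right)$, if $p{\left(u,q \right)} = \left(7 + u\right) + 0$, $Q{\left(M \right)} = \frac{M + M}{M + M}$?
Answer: $-3897$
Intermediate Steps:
$L = 16$
$Q{\left(M \right)} = 1$ ($Q{\left(M \right)} = \frac{2 M}{2 M} = 2 M \frac{1}{2 M} = 1$)
$p{\left(u,q \right)} = 7 + u$
$433 \left(Q{\left(-13 \right)} + p{\left(-17,L \right)}\right) = 433 \left(1 + \left(7 - 17\right)\right) = 433 \left(1 - 10\right) = 433 \left(-9\right) = -3897$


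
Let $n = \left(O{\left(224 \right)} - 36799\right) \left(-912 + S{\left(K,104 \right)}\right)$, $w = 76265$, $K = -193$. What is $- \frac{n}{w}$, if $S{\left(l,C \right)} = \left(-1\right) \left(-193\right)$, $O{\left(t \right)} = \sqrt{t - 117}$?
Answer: $- \frac{3779783}{10895} + \frac{719 \sqrt{107}}{76265} \approx -346.83$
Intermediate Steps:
$O{\left(t \right)} = \sqrt{-117 + t}$
$S{\left(l,C \right)} = 193$
$n = 26458481 - 719 \sqrt{107}$ ($n = \left(\sqrt{-117 + 224} - 36799\right) \left(-912 + 193\right) = \left(\sqrt{107} - 36799\right) \left(-719\right) = \left(-36799 + \sqrt{107}\right) \left(-719\right) = 26458481 - 719 \sqrt{107} \approx 2.6451 \cdot 10^{7}$)
$- \frac{n}{w} = - \frac{26458481 - 719 \sqrt{107}}{76265} = - (\frac{3779783}{10895} - \frac{719 \sqrt{107}}{76265}) = - \frac{3779783}{10895} + \frac{719 \sqrt{107}}{76265}$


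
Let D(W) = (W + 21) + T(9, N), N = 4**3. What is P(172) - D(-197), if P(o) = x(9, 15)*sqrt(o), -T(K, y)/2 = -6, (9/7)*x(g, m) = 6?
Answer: 164 + 28*sqrt(43)/3 ≈ 225.20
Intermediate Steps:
x(g, m) = 14/3 (x(g, m) = (7/9)*6 = 14/3)
N = 64
T(K, y) = 12 (T(K, y) = -2*(-6) = 12)
D(W) = 33 + W (D(W) = (W + 21) + 12 = (21 + W) + 12 = 33 + W)
P(o) = 14*sqrt(o)/3
P(172) - D(-197) = 14*sqrt(172)/3 - (33 - 197) = 14*(2*sqrt(43))/3 - 1*(-164) = 28*sqrt(43)/3 + 164 = 164 + 28*sqrt(43)/3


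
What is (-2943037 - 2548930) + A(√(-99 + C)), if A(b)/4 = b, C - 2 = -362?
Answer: -5491967 + 12*I*√51 ≈ -5.492e+6 + 85.697*I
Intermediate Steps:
C = -360 (C = 2 - 362 = -360)
A(b) = 4*b
(-2943037 - 2548930) + A(√(-99 + C)) = (-2943037 - 2548930) + 4*√(-99 - 360) = -5491967 + 4*√(-459) = -5491967 + 4*(3*I*√51) = -5491967 + 12*I*√51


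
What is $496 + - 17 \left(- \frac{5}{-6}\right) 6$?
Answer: $411$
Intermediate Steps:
$496 + - 17 \left(- \frac{5}{-6}\right) 6 = 496 + - 17 \left(\left(-5\right) \left(- \frac{1}{6}\right)\right) 6 = 496 + \left(-17\right) \frac{5}{6} \cdot 6 = 496 - 85 = 411$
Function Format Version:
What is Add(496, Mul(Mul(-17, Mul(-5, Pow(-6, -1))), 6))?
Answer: 411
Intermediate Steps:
Add(496, Mul(Mul(-17, Mul(-5, Pow(-6, -1))), 6)) = Add(496, Mul(Mul(-17, Mul(-5, Rational(-1, 6))), 6)) = Add(496, Mul(Mul(-17, Rational(5, 6)), 6)) = Add(496, Mul(Rational(-85, 6), 6)) = Add(496, -85) = 411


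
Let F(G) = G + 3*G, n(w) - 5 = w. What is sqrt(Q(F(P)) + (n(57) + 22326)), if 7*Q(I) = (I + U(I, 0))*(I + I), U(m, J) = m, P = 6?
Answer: 2*sqrt(278285)/7 ≈ 150.72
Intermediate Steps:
n(w) = 5 + w
F(G) = 4*G
Q(I) = 4*I**2/7 (Q(I) = ((I + I)*(I + I))/7 = ((2*I)*(2*I))/7 = (4*I**2)/7 = 4*I**2/7)
sqrt(Q(F(P)) + (n(57) + 22326)) = sqrt(4*(4*6)**2/7 + ((5 + 57) + 22326)) = sqrt((4/7)*24**2 + (62 + 22326)) = sqrt((4/7)*576 + 22388) = sqrt(2304/7 + 22388) = sqrt(159020/7) = 2*sqrt(278285)/7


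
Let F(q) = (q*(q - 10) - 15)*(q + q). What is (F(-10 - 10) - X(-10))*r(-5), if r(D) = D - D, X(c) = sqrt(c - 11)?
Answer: 0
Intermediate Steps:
X(c) = sqrt(-11 + c)
r(D) = 0
F(q) = 2*q*(-15 + q*(-10 + q)) (F(q) = (q*(-10 + q) - 15)*(2*q) = (-15 + q*(-10 + q))*(2*q) = 2*q*(-15 + q*(-10 + q)))
(F(-10 - 10) - X(-10))*r(-5) = (2*(-10 - 10)*(-15 + (-10 - 10)**2 - 10*(-10 - 10)) - sqrt(-11 - 10))*0 = (2*(-20)*(-15 + (-20)**2 - 10*(-20)) - sqrt(-21))*0 = (2*(-20)*(-15 + 400 + 200) - I*sqrt(21))*0 = (2*(-20)*585 - I*sqrt(21))*0 = (-23400 - I*sqrt(21))*0 = 0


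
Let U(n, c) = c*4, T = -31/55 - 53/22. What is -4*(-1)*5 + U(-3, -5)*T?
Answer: 874/11 ≈ 79.455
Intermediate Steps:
T = -327/110 (T = -31*1/55 - 53*1/22 = -31/55 - 53/22 = -327/110 ≈ -2.9727)
U(n, c) = 4*c
-4*(-1)*5 + U(-3, -5)*T = -4*(-1)*5 + (4*(-5))*(-327/110) = 4*5 - 20*(-327/110) = 20 + 654/11 = 874/11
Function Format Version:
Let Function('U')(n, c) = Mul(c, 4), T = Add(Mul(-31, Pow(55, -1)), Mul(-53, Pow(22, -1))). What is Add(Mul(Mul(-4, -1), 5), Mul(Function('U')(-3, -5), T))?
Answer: Rational(874, 11) ≈ 79.455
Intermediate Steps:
T = Rational(-327, 110) (T = Add(Mul(-31, Rational(1, 55)), Mul(-53, Rational(1, 22))) = Add(Rational(-31, 55), Rational(-53, 22)) = Rational(-327, 110) ≈ -2.9727)
Function('U')(n, c) = Mul(4, c)
Add(Mul(Mul(-4, -1), 5), Mul(Function('U')(-3, -5), T)) = Add(Mul(Mul(-4, -1), 5), Mul(Mul(4, -5), Rational(-327, 110))) = Add(Mul(4, 5), Mul(-20, Rational(-327, 110))) = Add(20, Rational(654, 11)) = Rational(874, 11)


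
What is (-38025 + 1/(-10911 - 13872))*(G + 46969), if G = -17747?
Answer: -27538040637872/24783 ≈ -1.1112e+9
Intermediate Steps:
(-38025 + 1/(-10911 - 13872))*(G + 46969) = (-38025 + 1/(-10911 - 13872))*(-17747 + 46969) = (-38025 + 1/(-24783))*29222 = (-38025 - 1/24783)*29222 = -942373576/24783*29222 = -27538040637872/24783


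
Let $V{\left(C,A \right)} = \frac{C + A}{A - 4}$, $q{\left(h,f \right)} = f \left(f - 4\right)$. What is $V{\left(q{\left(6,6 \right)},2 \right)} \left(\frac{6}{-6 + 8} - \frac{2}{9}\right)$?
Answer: $- \frac{175}{9} \approx -19.444$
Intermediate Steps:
$q{\left(h,f \right)} = f \left(-4 + f\right)$
$V{\left(C,A \right)} = \frac{A + C}{-4 + A}$
$V{\left(q{\left(6,6 \right)},2 \right)} \left(\frac{6}{-6 + 8} - \frac{2}{9}\right) = \frac{2 + 6 \left(-4 + 6\right)}{-4 + 2} \left(\frac{6}{-6 + 8} - \frac{2}{9}\right) = \frac{2 + 6 \cdot 2}{-2} \left(\frac{6}{2} - \frac{2}{9}\right) = - \frac{2 + 12}{2} \left(6 \cdot \frac{1}{2} - \frac{2}{9}\right) = \left(- \frac{1}{2}\right) 14 \left(3 - \frac{2}{9}\right) = \left(-7\right) \frac{25}{9} = - \frac{175}{9}$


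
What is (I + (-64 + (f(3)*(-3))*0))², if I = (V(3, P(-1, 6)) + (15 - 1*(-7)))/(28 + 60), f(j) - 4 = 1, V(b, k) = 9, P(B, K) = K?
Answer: 31371201/7744 ≈ 4051.0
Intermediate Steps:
f(j) = 5 (f(j) = 4 + 1 = 5)
I = 31/88 (I = (9 + (15 - 1*(-7)))/(28 + 60) = (9 + (15 + 7))/88 = (9 + 22)*(1/88) = 31*(1/88) = 31/88 ≈ 0.35227)
(I + (-64 + (f(3)*(-3))*0))² = (31/88 + (-64 + (5*(-3))*0))² = (31/88 + (-64 - 15*0))² = (31/88 + (-64 + 0))² = (31/88 - 64)² = (-5601/88)² = 31371201/7744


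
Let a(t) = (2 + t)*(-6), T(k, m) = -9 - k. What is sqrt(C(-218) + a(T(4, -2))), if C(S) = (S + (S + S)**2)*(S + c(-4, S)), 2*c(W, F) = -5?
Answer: I*sqrt(41868033) ≈ 6470.6*I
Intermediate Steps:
a(t) = -12 - 6*t
c(W, F) = -5/2 (c(W, F) = (1/2)*(-5) = -5/2)
C(S) = (-5/2 + S)*(S + 4*S**2) (C(S) = (S + (S + S)**2)*(S - 5/2) = (S + (2*S)**2)*(-5/2 + S) = (S + 4*S**2)*(-5/2 + S) = (-5/2 + S)*(S + 4*S**2))
sqrt(C(-218) + a(T(4, -2))) = sqrt((1/2)*(-218)*(-5 - 18*(-218) + 8*(-218)**2) + (-12 - 6*(-9 - 1*4))) = sqrt((1/2)*(-218)*(-5 + 3924 + 8*47524) + (-12 - 6*(-9 - 4))) = sqrt((1/2)*(-218)*(-5 + 3924 + 380192) + (-12 - 6*(-13))) = sqrt((1/2)*(-218)*384111 + (-12 + 78)) = sqrt(-41868099 + 66) = sqrt(-41868033) = I*sqrt(41868033)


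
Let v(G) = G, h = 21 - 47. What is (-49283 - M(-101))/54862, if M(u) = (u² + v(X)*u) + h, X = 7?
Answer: -58751/54862 ≈ -1.0709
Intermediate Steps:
h = -26
M(u) = -26 + u² + 7*u (M(u) = (u² + 7*u) - 26 = -26 + u² + 7*u)
(-49283 - M(-101))/54862 = (-49283 - (-26 + (-101)² + 7*(-101)))/54862 = (-49283 - (-26 + 10201 - 707))*(1/54862) = (-49283 - 1*9468)*(1/54862) = (-49283 - 9468)*(1/54862) = -58751*1/54862 = -58751/54862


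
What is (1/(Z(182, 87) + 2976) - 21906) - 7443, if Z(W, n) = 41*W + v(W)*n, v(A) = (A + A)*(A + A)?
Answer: -338616728909/11537590 ≈ -29349.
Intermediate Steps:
v(A) = 4*A² (v(A) = (2*A)*(2*A) = 4*A²)
Z(W, n) = 41*W + 4*n*W² (Z(W, n) = 41*W + (4*W²)*n = 41*W + 4*n*W²)
(1/(Z(182, 87) + 2976) - 21906) - 7443 = (1/(182*(41 + 4*182*87) + 2976) - 21906) - 7443 = (1/(182*(41 + 63336) + 2976) - 21906) - 7443 = (1/(182*63377 + 2976) - 21906) - 7443 = (1/(11534614 + 2976) - 21906) - 7443 = (1/11537590 - 21906) - 7443 = -252742446539/11537590 - 7443 = -338616728909/11537590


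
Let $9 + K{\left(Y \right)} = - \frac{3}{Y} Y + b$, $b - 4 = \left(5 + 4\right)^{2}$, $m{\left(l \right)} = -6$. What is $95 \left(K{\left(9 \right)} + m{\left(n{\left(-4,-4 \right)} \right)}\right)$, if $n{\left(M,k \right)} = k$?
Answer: $6365$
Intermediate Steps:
$b = 85$ ($b = 4 + \left(5 + 4\right)^{2} = 4 + 9^{2} = 4 + 81 = 85$)
$K{\left(Y \right)} = 73$ ($K{\left(Y \right)} = -9 + \left(- \frac{3}{Y} Y + 85\right) = -9 + \left(-3 + 85\right) = -9 + 82 = 73$)
$95 \left(K{\left(9 \right)} + m{\left(n{\left(-4,-4 \right)} \right)}\right) = 95 \left(73 - 6\right) = 95 \cdot 67 = 6365$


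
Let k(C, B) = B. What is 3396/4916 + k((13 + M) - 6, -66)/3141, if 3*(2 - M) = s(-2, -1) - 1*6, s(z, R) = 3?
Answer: 861865/1286763 ≈ 0.66979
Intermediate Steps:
M = 3 (M = 2 - (3 - 1*6)/3 = 2 - (3 - 6)/3 = 2 - ⅓*(-3) = 2 + 1 = 3)
3396/4916 + k((13 + M) - 6, -66)/3141 = 3396/4916 - 66/3141 = 3396*(1/4916) - 66*1/3141 = 849/1229 - 22/1047 = 861865/1286763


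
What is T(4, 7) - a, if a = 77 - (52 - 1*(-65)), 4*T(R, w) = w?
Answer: 167/4 ≈ 41.750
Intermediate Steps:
T(R, w) = w/4
a = -40 (a = 77 - (52 + 65) = 77 - 1*117 = 77 - 117 = -40)
T(4, 7) - a = (¼)*7 - 1*(-40) = 7/4 + 40 = 167/4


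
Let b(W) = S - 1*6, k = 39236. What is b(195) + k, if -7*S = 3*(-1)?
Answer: 274613/7 ≈ 39230.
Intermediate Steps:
S = 3/7 (S = -3*(-1)/7 = -⅐*(-3) = 3/7 ≈ 0.42857)
b(W) = -39/7 (b(W) = 3/7 - 1*6 = 3/7 - 6 = -39/7)
b(195) + k = -39/7 + 39236 = 274613/7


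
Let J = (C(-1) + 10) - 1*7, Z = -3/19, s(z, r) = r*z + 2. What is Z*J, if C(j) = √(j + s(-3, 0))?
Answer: -12/19 ≈ -0.63158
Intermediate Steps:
s(z, r) = 2 + r*z
C(j) = √(2 + j) (C(j) = √(j + (2 + 0*(-3))) = √(j + (2 + 0)) = √(j + 2) = √(2 + j))
Z = -3/19 (Z = -3*1/19 = -3/19 ≈ -0.15789)
J = 4 (J = (√(2 - 1) + 10) - 1*7 = (√1 + 10) - 7 = (1 + 10) - 7 = 11 - 7 = 4)
Z*J = -3/19*4 = -12/19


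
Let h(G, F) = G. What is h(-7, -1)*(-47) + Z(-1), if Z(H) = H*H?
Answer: 330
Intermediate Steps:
Z(H) = H²
h(-7, -1)*(-47) + Z(-1) = -7*(-47) + (-1)² = 329 + 1 = 330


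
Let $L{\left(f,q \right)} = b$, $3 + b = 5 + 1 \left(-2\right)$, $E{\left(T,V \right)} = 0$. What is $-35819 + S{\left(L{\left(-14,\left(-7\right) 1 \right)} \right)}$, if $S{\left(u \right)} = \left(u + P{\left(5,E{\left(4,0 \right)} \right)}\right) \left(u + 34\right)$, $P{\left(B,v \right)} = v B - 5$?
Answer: $-35989$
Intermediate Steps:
$b = 0$ ($b = -3 + \left(5 + 1 \left(-2\right)\right) = -3 + \left(5 - 2\right) = -3 + 3 = 0$)
$P{\left(B,v \right)} = -5 + B v$ ($P{\left(B,v \right)} = B v - 5 = -5 + B v$)
$L{\left(f,q \right)} = 0$
$S{\left(u \right)} = \left(-5 + u\right) \left(34 + u\right)$ ($S{\left(u \right)} = \left(u + \left(-5 + 5 \cdot 0\right)\right) \left(u + 34\right) = \left(u + \left(-5 + 0\right)\right) \left(34 + u\right) = \left(u - 5\right) \left(34 + u\right) = \left(-5 + u\right) \left(34 + u\right)$)
$-35819 + S{\left(L{\left(-14,\left(-7\right) 1 \right)} \right)} = -35819 + \left(-170 + 0^{2} + 29 \cdot 0\right) = -35819 + \left(-170 + 0 + 0\right) = -35819 - 170 = -35989$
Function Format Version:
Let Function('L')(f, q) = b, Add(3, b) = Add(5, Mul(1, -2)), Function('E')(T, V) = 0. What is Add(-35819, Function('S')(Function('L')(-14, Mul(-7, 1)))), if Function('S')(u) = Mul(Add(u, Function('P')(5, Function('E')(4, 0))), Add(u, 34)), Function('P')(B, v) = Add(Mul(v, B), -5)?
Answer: -35989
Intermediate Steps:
b = 0 (b = Add(-3, Add(5, Mul(1, -2))) = Add(-3, Add(5, -2)) = Add(-3, 3) = 0)
Function('P')(B, v) = Add(-5, Mul(B, v)) (Function('P')(B, v) = Add(Mul(B, v), -5) = Add(-5, Mul(B, v)))
Function('L')(f, q) = 0
Function('S')(u) = Mul(Add(-5, u), Add(34, u)) (Function('S')(u) = Mul(Add(u, Add(-5, Mul(5, 0))), Add(u, 34)) = Mul(Add(u, Add(-5, 0)), Add(34, u)) = Mul(Add(u, -5), Add(34, u)) = Mul(Add(-5, u), Add(34, u)))
Add(-35819, Function('S')(Function('L')(-14, Mul(-7, 1)))) = Add(-35819, Add(-170, Pow(0, 2), Mul(29, 0))) = Add(-35819, Add(-170, 0, 0)) = Add(-35819, -170) = -35989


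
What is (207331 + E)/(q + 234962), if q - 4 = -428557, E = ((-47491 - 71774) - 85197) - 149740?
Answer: 146871/193591 ≈ 0.75867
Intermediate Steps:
E = -354202 (E = (-119265 - 85197) - 149740 = -204462 - 149740 = -354202)
q = -428553 (q = 4 - 428557 = -428553)
(207331 + E)/(q + 234962) = (207331 - 354202)/(-428553 + 234962) = -146871/(-193591) = -146871*(-1/193591) = 146871/193591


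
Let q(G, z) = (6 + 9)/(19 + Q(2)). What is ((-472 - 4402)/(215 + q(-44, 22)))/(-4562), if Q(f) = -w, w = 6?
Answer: 31681/6409610 ≈ 0.0049427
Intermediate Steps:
Q(f) = -6 (Q(f) = -1*6 = -6)
q(G, z) = 15/13 (q(G, z) = (6 + 9)/(19 - 6) = 15/13)
((-472 - 4402)/(215 + q(-44, 22)))/(-4562) = ((-472 - 4402)/(215 + 15/13))/(-4562) = -4874/2810/13*(-1/4562) = -4874*13/2810*(-1/4562) = -31681/1405*(-1/4562) = 31681/6409610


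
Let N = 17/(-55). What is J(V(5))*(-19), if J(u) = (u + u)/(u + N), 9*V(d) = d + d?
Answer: -20900/397 ≈ -52.645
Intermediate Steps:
V(d) = 2*d/9 (V(d) = (d + d)/9 = (2*d)/9 = 2*d/9)
N = -17/55 (N = 17*(-1/55) = -17/55 ≈ -0.30909)
J(u) = 2*u/(-17/55 + u) (J(u) = (u + u)/(u - 17/55) = (2*u)/(-17/55 + u) = 2*u/(-17/55 + u))
J(V(5))*(-19) = (110*((2/9)*5)/(-17 + 55*((2/9)*5)))*(-19) = (110*(10/9)/(-17 + 55*(10/9)))*(-19) = (110*(10/9)/(-17 + 550/9))*(-19) = (110*(10/9)/(397/9))*(-19) = (110*(10/9)*(9/397))*(-19) = (1100/397)*(-19) = -20900/397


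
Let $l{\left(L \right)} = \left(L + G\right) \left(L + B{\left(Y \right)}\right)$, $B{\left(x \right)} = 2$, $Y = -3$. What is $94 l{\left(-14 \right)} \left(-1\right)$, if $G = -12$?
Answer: $-29328$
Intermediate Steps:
$l{\left(L \right)} = \left(-12 + L\right) \left(2 + L\right)$ ($l{\left(L \right)} = \left(L - 12\right) \left(L + 2\right) = \left(-12 + L\right) \left(2 + L\right)$)
$94 l{\left(-14 \right)} \left(-1\right) = 94 \left(-24 + \left(-14\right)^{2} - -140\right) \left(-1\right) = 94 \left(-24 + 196 + 140\right) \left(-1\right) = 94 \cdot 312 \left(-1\right) = 29328 \left(-1\right) = -29328$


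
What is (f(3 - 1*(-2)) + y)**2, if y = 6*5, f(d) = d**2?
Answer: 3025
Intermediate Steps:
y = 30
(f(3 - 1*(-2)) + y)**2 = ((3 - 1*(-2))**2 + 30)**2 = ((3 + 2)**2 + 30)**2 = (5**2 + 30)**2 = (25 + 30)**2 = 55**2 = 3025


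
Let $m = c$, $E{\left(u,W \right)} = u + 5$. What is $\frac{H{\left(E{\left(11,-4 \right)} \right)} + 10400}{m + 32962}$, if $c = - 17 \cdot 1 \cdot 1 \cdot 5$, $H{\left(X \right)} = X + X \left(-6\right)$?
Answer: $\frac{3440}{10959} \approx 0.3139$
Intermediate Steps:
$E{\left(u,W \right)} = 5 + u$
$H{\left(X \right)} = - 5 X$ ($H{\left(X \right)} = X - 6 X = - 5 X$)
$c = -85$ ($c = - 17 \cdot 5 = \left(-1\right) 85 = -85$)
$m = -85$
$\frac{H{\left(E{\left(11,-4 \right)} \right)} + 10400}{m + 32962} = \frac{- 5 \left(5 + 11\right) + 10400}{-85 + 32962} = \frac{\left(-5\right) 16 + 10400}{32877} = \left(-80 + 10400\right) \frac{1}{32877} = 10320 \cdot \frac{1}{32877} = \frac{3440}{10959}$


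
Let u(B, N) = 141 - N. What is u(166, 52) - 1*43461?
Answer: -43372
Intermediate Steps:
u(166, 52) - 1*43461 = (141 - 1*52) - 1*43461 = (141 - 52) - 43461 = 89 - 43461 = -43372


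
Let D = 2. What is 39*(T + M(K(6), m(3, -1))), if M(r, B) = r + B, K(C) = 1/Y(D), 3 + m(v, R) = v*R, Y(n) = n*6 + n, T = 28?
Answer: 12051/14 ≈ 860.79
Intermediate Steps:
Y(n) = 7*n (Y(n) = 6*n + n = 7*n)
m(v, R) = -3 + R*v (m(v, R) = -3 + v*R = -3 + R*v)
K(C) = 1/14 (K(C) = 1/(7*2) = 1/14)
M(r, B) = B + r
39*(T + M(K(6), m(3, -1))) = 39*(28 + ((-3 - 1*3) + 1/14)) = 39*(28 + ((-3 - 3) + 1/14)) = 39*(28 + (-6 + 1/14)) = 39*(28 - 83/14) = 39*(309/14) = 12051/14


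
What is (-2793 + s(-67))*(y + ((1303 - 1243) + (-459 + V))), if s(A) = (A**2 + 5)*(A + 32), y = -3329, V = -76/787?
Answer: 469685442996/787 ≈ 5.9680e+8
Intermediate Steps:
V = -76/787 (V = -76*1/787 = -76/787 ≈ -0.096569)
s(A) = (5 + A**2)*(32 + A)
(-2793 + s(-67))*(y + ((1303 - 1243) + (-459 + V))) = (-2793 + (160 + (-67)**3 + 5*(-67) + 32*(-67)**2))*(-3329 + ((1303 - 1243) + (-459 - 76/787))) = (-2793 + (160 - 300763 - 335 + 32*4489))*(-3329 + (60 - 361309/787)) = (-2793 + (160 - 300763 - 335 + 143648))*(-3329 - 314089/787) = (-2793 - 157290)*(-2934012/787) = -160083*(-2934012/787) = 469685442996/787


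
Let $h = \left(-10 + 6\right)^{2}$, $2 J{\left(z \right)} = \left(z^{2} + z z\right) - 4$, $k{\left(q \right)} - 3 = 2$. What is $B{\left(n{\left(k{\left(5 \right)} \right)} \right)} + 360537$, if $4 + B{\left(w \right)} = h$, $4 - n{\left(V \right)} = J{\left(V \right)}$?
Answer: $360549$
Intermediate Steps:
$k{\left(q \right)} = 5$ ($k{\left(q \right)} = 3 + 2 = 5$)
$J{\left(z \right)} = -2 + z^{2}$ ($J{\left(z \right)} = \frac{\left(z^{2} + z z\right) - 4}{2} = \frac{\left(z^{2} + z^{2}\right) - 4}{2} = \frac{2 z^{2} - 4}{2} = \frac{-4 + 2 z^{2}}{2} = -2 + z^{2}$)
$n{\left(V \right)} = 6 - V^{2}$ ($n{\left(V \right)} = 4 - \left(-2 + V^{2}\right) = 6 - V^{2}$)
$h = 16$ ($h = \left(-4\right)^{2} = 16$)
$B{\left(w \right)} = 12$ ($B{\left(w \right)} = -4 + 16 = 12$)
$B{\left(n{\left(k{\left(5 \right)} \right)} \right)} + 360537 = 12 + 360537 = 360549$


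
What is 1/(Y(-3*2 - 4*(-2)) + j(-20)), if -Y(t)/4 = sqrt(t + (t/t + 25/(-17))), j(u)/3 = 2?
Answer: 51/98 + sqrt(442)/49 ≈ 0.94946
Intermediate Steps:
j(u) = 6 (j(u) = 3*2 = 6)
Y(t) = -4*sqrt(-8/17 + t) (Y(t) = -4*sqrt(t + (t/t + 25/(-17))) = -4*sqrt(t + (1 + 25*(-1/17))) = -4*sqrt(t + (1 - 25/17)) = -4*sqrt(t - 8/17) = -4*sqrt(-8/17 + t))
1/(Y(-3*2 - 4*(-2)) + j(-20)) = 1/(-4*sqrt(-136 + 289*(-3*2 - 4*(-2)))/17 + 6) = 1/(-4*sqrt(-136 + 289*(-6 + 8))/17 + 6) = 1/(-4*sqrt(-136 + 289*2)/17 + 6) = 1/(-4*sqrt(-136 + 578)/17 + 6) = 1/(-4*sqrt(442)/17 + 6) = 1/(6 - 4*sqrt(442)/17)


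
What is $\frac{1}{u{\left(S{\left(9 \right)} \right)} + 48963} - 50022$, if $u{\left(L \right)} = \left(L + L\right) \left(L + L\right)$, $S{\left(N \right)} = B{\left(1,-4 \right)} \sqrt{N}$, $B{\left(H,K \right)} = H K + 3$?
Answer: $- \frac{2451027977}{48999} \approx -50022.0$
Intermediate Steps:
$B{\left(H,K \right)} = 3 + H K$
$S{\left(N \right)} = - \sqrt{N}$ ($S{\left(N \right)} = \left(3 + 1 \left(-4\right)\right) \sqrt{N} = \left(3 - 4\right) \sqrt{N} = - \sqrt{N}$)
$u{\left(L \right)} = 4 L^{2}$ ($u{\left(L \right)} = 2 L 2 L = 4 L^{2}$)
$\frac{1}{u{\left(S{\left(9 \right)} \right)} + 48963} - 50022 = \frac{1}{4 \left(- \sqrt{9}\right)^{2} + 48963} - 50022 = \frac{1}{4 \left(\left(-1\right) 3\right)^{2} + 48963} - 50022 = \frac{1}{4 \left(-3\right)^{2} + 48963} - 50022 = \frac{1}{4 \cdot 9 + 48963} - 50022 = \frac{1}{36 + 48963} - 50022 = \frac{1}{48999} - 50022 = - \frac{2451027977}{48999}$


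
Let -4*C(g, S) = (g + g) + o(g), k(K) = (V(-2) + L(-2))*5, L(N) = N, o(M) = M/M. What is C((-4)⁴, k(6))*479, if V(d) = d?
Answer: -245727/4 ≈ -61432.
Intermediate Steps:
o(M) = 1
k(K) = -20 (k(K) = (-2 - 2)*5 = -4*5 = -20)
C(g, S) = -¼ - g/2 (C(g, S) = -((g + g) + 1)/4 = -(2*g + 1)/4 = -(1 + 2*g)/4 = -¼ - g/2)
C((-4)⁴, k(6))*479 = (-¼ - ½*(-4)⁴)*479 = (-¼ - ½*256)*479 = (-¼ - 128)*479 = -513/4*479 = -245727/4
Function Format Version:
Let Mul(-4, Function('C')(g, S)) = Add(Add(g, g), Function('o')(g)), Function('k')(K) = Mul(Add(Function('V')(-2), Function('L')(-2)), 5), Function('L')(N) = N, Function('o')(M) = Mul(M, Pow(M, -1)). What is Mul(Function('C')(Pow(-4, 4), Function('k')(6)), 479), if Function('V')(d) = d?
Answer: Rational(-245727, 4) ≈ -61432.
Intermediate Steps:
Function('o')(M) = 1
Function('k')(K) = -20 (Function('k')(K) = Mul(Add(-2, -2), 5) = Mul(-4, 5) = -20)
Function('C')(g, S) = Add(Rational(-1, 4), Mul(Rational(-1, 2), g)) (Function('C')(g, S) = Mul(Rational(-1, 4), Add(Add(g, g), 1)) = Mul(Rational(-1, 4), Add(Mul(2, g), 1)) = Mul(Rational(-1, 4), Add(1, Mul(2, g))) = Add(Rational(-1, 4), Mul(Rational(-1, 2), g)))
Mul(Function('C')(Pow(-4, 4), Function('k')(6)), 479) = Mul(Add(Rational(-1, 4), Mul(Rational(-1, 2), Pow(-4, 4))), 479) = Mul(Add(Rational(-1, 4), Mul(Rational(-1, 2), 256)), 479) = Mul(Add(Rational(-1, 4), -128), 479) = Mul(Rational(-513, 4), 479) = Rational(-245727, 4)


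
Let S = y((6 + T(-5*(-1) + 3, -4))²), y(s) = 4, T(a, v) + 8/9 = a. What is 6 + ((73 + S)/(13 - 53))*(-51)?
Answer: 4167/40 ≈ 104.18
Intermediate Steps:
T(a, v) = -8/9 + a
S = 4
6 + ((73 + S)/(13 - 53))*(-51) = 6 + ((73 + 4)/(13 - 53))*(-51) = 6 + (77/(-40))*(-51) = 6 + (77*(-1/40))*(-51) = 6 - 77/40*(-51) = 6 + 3927/40 = 4167/40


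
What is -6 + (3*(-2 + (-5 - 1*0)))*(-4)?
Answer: 78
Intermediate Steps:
-6 + (3*(-2 + (-5 - 1*0)))*(-4) = -6 + (3*(-2 + (-5 + 0)))*(-4) = -6 + (3*(-2 - 5))*(-4) = -6 + (3*(-7))*(-4) = -6 - 21*(-4) = -6 + 84 = 78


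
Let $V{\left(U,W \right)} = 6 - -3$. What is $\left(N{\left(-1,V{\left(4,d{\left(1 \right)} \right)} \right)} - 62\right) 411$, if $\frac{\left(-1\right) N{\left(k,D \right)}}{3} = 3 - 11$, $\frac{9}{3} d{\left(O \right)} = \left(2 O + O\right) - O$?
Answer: $-15618$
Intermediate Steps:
$d{\left(O \right)} = \frac{2 O}{3}$ ($d{\left(O \right)} = \frac{\left(2 O + O\right) - O}{3} = \frac{3 O - O}{3} = \frac{2 O}{3}$)
$V{\left(U,W \right)} = 9$ ($V{\left(U,W \right)} = 6 + 3 = 9$)
$N{\left(k,D \right)} = 24$ ($N{\left(k,D \right)} = - 3 \left(3 - 11\right) = \left(-3\right) \left(-8\right) = 24$)
$\left(N{\left(-1,V{\left(4,d{\left(1 \right)} \right)} \right)} - 62\right) 411 = \left(24 - 62\right) 411 = \left(-38\right) 411 = -15618$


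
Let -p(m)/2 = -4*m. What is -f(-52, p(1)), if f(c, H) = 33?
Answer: -33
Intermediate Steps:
p(m) = 8*m (p(m) = -(-8)*m = 8*m)
-f(-52, p(1)) = -1*33 = -33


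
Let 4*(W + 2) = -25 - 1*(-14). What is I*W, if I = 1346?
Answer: -12787/2 ≈ -6393.5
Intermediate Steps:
W = -19/4 (W = -2 + (-25 - 1*(-14))/4 = -2 + (-25 + 14)/4 = -2 + (1/4)*(-11) = -2 - 11/4 = -19/4 ≈ -4.7500)
I*W = 1346*(-19/4) = -12787/2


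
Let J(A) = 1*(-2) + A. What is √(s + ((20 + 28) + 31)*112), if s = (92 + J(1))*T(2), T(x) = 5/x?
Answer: √36302/2 ≈ 95.265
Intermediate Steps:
J(A) = -2 + A
s = 455/2 (s = (92 + (-2 + 1))*(5/2) = (92 - 1)*(5*(½)) = 91*(5/2) = 455/2 ≈ 227.50)
√(s + ((20 + 28) + 31)*112) = √(455/2 + ((20 + 28) + 31)*112) = √(455/2 + (48 + 31)*112) = √(455/2 + 79*112) = √(455/2 + 8848) = √(18151/2) = √36302/2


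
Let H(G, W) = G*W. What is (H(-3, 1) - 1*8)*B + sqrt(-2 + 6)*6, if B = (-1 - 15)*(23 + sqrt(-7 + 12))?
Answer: 4060 + 176*sqrt(5) ≈ 4453.5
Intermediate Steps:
B = -368 - 16*sqrt(5) (B = -16*(23 + sqrt(5)) = -368 - 16*sqrt(5) ≈ -403.78)
(H(-3, 1) - 1*8)*B + sqrt(-2 + 6)*6 = (-3*1 - 1*8)*(-368 - 16*sqrt(5)) + sqrt(-2 + 6)*6 = (-3 - 8)*(-368 - 16*sqrt(5)) + sqrt(4)*6 = -11*(-368 - 16*sqrt(5)) + 2*6 = (4048 + 176*sqrt(5)) + 12 = 4060 + 176*sqrt(5)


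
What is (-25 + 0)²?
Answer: 625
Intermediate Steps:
(-25 + 0)² = (-25)² = 625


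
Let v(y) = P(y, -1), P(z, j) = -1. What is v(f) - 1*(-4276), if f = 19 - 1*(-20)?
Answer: 4275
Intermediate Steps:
f = 39 (f = 19 + 20 = 39)
v(y) = -1
v(f) - 1*(-4276) = -1 - 1*(-4276) = -1 + 4276 = 4275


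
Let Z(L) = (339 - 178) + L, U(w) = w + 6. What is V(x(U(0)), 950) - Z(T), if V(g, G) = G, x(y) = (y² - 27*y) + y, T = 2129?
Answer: -1340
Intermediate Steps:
U(w) = 6 + w
Z(L) = 161 + L
x(y) = y² - 26*y
V(x(U(0)), 950) - Z(T) = 950 - (161 + 2129) = 950 - 1*2290 = 950 - 2290 = -1340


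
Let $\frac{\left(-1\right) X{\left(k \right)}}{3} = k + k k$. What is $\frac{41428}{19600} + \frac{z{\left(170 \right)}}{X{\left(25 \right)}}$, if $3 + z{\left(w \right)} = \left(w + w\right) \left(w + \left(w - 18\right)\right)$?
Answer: $- \frac{10324823}{191100} \approx -54.028$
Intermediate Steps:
$z{\left(w \right)} = -3 + 2 w \left(-18 + 2 w\right)$ ($z{\left(w \right)} = -3 + \left(w + w\right) \left(w + \left(w - 18\right)\right) = -3 + 2 w \left(w + \left(w - 18\right)\right) = -3 + 2 w \left(w + \left(-18 + w\right)\right) = -3 + 2 w \left(-18 + 2 w\right)$)
$X{\left(k \right)} = - 3 k - 3 k^{2}$ ($X{\left(k \right)} = - 3 \left(k + k k\right) = - 3 \left(k + k^{2}\right) = - 3 k - 3 k^{2}$)
$\frac{41428}{19600} + \frac{z{\left(170 \right)}}{X{\left(25 \right)}} = \frac{41428}{19600} + \frac{-3 - 6120 + 4 \cdot 170^{2}}{\left(-3\right) 25 \left(1 + 25\right)} = 41428 \cdot \frac{1}{19600} + \frac{-3 - 6120 + 4 \cdot 28900}{\left(-3\right) 25 \cdot 26} = \frac{10357}{4900} + \frac{-3 - 6120 + 115600}{-1950} = \frac{10357}{4900} + 109477 \left(- \frac{1}{1950}\right) = \frac{10357}{4900} - \frac{109477}{1950} = - \frac{10324823}{191100}$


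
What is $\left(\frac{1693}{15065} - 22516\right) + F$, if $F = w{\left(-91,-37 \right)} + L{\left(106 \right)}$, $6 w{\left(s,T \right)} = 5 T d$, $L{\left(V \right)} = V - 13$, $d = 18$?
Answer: $- \frac{346161877}{15065} \approx -22978.0$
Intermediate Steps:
$L{\left(V \right)} = -13 + V$ ($L{\left(V \right)} = V - 13 = -13 + V$)
$w{\left(s,T \right)} = 15 T$ ($w{\left(s,T \right)} = \frac{5 T 18}{6} = \frac{90 T}{6} = 15 T$)
$F = -462$ ($F = 15 \left(-37\right) + \left(-13 + 106\right) = -555 + 93 = -462$)
$\left(\frac{1693}{15065} - 22516\right) + F = \left(\frac{1693}{15065} - 22516\right) - 462 = - \frac{339201847}{15065} - 462 = - \frac{346161877}{15065}$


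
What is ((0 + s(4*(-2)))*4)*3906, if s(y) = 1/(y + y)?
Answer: -1953/2 ≈ -976.50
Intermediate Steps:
s(y) = 1/(2*y)
((0 + s(4*(-2)))*4)*3906 = ((0 + 1/(2*((4*(-2)))))*4)*3906 = ((0 + (½)/(-8))*4)*3906 = ((0 + (½)*(-⅛))*4)*3906 = ((0 - 1/16)*4)*3906 = -1/16*4*3906 = -¼*3906 = -1953/2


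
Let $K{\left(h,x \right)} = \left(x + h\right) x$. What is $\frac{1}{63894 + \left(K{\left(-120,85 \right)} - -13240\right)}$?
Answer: $\frac{1}{74159} \approx 1.3485 \cdot 10^{-5}$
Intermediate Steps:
$K{\left(h,x \right)} = x \left(h + x\right)$ ($K{\left(h,x \right)} = \left(h + x\right) x = x \left(h + x\right)$)
$\frac{1}{63894 + \left(K{\left(-120,85 \right)} - -13240\right)} = \frac{1}{63894 + \left(85 \left(-120 + 85\right) - -13240\right)} = \frac{1}{63894 + \left(85 \left(-35\right) + 13240\right)} = \frac{1}{63894 + \left(-2975 + 13240\right)} = \frac{1}{63894 + 10265} = \frac{1}{74159}$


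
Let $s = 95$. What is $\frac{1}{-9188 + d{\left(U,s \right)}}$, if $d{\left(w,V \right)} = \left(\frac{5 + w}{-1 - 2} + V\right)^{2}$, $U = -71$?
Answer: $\frac{1}{4501} \approx 0.00022217$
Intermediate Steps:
$d{\left(w,V \right)} = \left(- \frac{5}{3} + V - \frac{w}{3}\right)^{2}$ ($d{\left(w,V \right)} = \left(\frac{5 + w}{-3} + V\right)^{2} = \left(\left(5 + w\right) \left(- \frac{1}{3}\right) + V\right)^{2} = \left(\left(- \frac{5}{3} - \frac{w}{3}\right) + V\right)^{2} = \left(- \frac{5}{3} + V - \frac{w}{3}\right)^{2}$)
$\frac{1}{-9188 + d{\left(U,s \right)}} = \frac{1}{-9188 + \frac{\left(5 - 71 - 285\right)^{2}}{9}} = \frac{1}{-9188 + \frac{\left(-351\right)^{2}}{9}} = \frac{1}{-9188 + \frac{1}{9} \cdot 123201} = \frac{1}{-9188 + 13689} = \frac{1}{4501}$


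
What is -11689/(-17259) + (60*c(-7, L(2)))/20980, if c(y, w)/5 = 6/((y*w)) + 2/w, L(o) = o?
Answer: 86867867/126732837 ≈ 0.68544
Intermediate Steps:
c(y, w) = 10/w + 30/(w*y) (c(y, w) = 5*(6/((y*w)) + 2/w) = 5*(6/((w*y)) + 2/w) = 5*(6*(1/(w*y)) + 2/w) = 5*(6/(w*y) + 2/w) = 5*(2/w + 6/(w*y)) = 10/w + 30/(w*y))
-11689/(-17259) + (60*c(-7, L(2)))/20980 = -11689/(-17259) + (60*(10*(3 - 7)/(2*(-7))))/20980 = -11689*(-1/17259) + (60*(10*(½)*(-⅐)*(-4)))*(1/20980) = 11689/17259 + (60*(20/7))*(1/20980) = 11689/17259 + (1200/7)*(1/20980) = 11689/17259 + 60/7343 = 86867867/126732837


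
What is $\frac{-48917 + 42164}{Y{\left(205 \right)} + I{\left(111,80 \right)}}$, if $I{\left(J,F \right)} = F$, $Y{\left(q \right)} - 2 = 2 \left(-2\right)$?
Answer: $- \frac{2251}{26} \approx -86.577$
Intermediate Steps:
$Y{\left(q \right)} = -2$ ($Y{\left(q \right)} = 2 + 2 \left(-2\right) = 2 - 4 = -2$)
$\frac{-48917 + 42164}{Y{\left(205 \right)} + I{\left(111,80 \right)}} = \frac{-48917 + 42164}{-2 + 80} = - \frac{6753}{78} = \left(-6753\right) \frac{1}{78} = - \frac{2251}{26}$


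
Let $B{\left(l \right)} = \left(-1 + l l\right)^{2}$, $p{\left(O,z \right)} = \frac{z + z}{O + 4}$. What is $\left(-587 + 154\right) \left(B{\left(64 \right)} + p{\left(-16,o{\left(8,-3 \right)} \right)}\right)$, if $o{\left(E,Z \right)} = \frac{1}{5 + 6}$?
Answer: $- \frac{479225196017}{66} \approx -7.261 \cdot 10^{9}$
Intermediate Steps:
$o{\left(E,Z \right)} = \frac{1}{11}$
$p{\left(O,z \right)} = \frac{2 z}{4 + O}$
$B{\left(l \right)} = \left(-1 + l^{2}\right)^{2}$
$\left(-587 + 154\right) \left(B{\left(64 \right)} + p{\left(-16,o{\left(8,-3 \right)} \right)}\right) = \left(-587 + 154\right) \left(\left(-1 + 64^{2}\right)^{2} + 2 \cdot \frac{1}{11} \frac{1}{4 - 16}\right) = - 433 \left(\left(-1 + 4096\right)^{2} + 2 \cdot \frac{1}{11} \frac{1}{-12}\right) = - 433 \left(4095^{2} + 2 \cdot \frac{1}{11} \left(- \frac{1}{12}\right)\right) = - 433 \left(16769025 - \frac{1}{66}\right) = \left(-433\right) \frac{1106755649}{66} = - \frac{479225196017}{66}$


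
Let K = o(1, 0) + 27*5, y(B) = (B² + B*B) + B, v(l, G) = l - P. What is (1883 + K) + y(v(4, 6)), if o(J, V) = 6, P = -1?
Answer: 2079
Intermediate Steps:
v(l, G) = 1 + l (v(l, G) = l - 1*(-1) = l + 1 = 1 + l)
y(B) = B + 2*B² (y(B) = (B² + B²) + B = 2*B² + B = B + 2*B²)
K = 141 (K = 6 + 27*5 = 6 + 135 = 141)
(1883 + K) + y(v(4, 6)) = (1883 + 141) + (1 + 4)*(1 + 2*(1 + 4)) = 2024 + 5*(1 + 2*5) = 2024 + 5*(1 + 10) = 2024 + 5*11 = 2024 + 55 = 2079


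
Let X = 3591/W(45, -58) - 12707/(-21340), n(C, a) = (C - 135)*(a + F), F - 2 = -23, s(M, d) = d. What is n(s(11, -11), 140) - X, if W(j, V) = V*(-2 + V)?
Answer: -44342601/2552 ≈ -17376.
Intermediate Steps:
F = -21 (F = 2 - 23 = -21)
n(C, a) = (-135 + C)*(-21 + a) (n(C, a) = (C - 135)*(a - 21) = (-135 + C)*(-21 + a))
X = 4153/2552 (X = 3591/((-58*(-2 - 58))) - 12707/(-21340) = 3591/((-58*(-60))) - 12707*(-1/21340) = 3591/3480 + 131/220 = 3591*(1/3480) + 131/220 = 1197/1160 + 131/220 = 4153/2552 ≈ 1.6274)
n(s(11, -11), 140) - X = (2835 - 135*140 - 21*(-11) - 11*140) - 1*4153/2552 = (2835 - 18900 + 231 - 1540) - 4153/2552 = -17374 - 4153/2552 = -44342601/2552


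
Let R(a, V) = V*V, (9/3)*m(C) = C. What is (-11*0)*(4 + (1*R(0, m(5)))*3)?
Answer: 0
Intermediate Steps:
m(C) = C/3
R(a, V) = V**2
(-11*0)*(4 + (1*R(0, m(5)))*3) = (-11*0)*(4 + (1*((1/3)*5)**2)*3) = 0*(4 + (1*(5/3)**2)*3) = 0*(4 + (1*(25/9))*3) = 0*(4 + (25/9)*3) = 0*(4 + 25/3) = 0*(37/3) = 0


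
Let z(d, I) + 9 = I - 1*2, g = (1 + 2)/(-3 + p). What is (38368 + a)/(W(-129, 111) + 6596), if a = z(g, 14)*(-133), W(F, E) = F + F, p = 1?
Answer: 37969/6338 ≈ 5.9907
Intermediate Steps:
g = -3/2 (g = (1 + 2)/(-3 + 1) = 3/(-2) = 3*(-½) = -3/2 ≈ -1.5000)
z(d, I) = -11 + I (z(d, I) = -9 + (I - 1*2) = -9 + (I - 2) = -9 + (-2 + I) = -11 + I)
W(F, E) = 2*F
a = -399 (a = (-11 + 14)*(-133) = 3*(-133) = -399)
(38368 + a)/(W(-129, 111) + 6596) = (38368 - 399)/(2*(-129) + 6596) = 37969/(-258 + 6596) = 37969/6338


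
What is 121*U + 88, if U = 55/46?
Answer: 10703/46 ≈ 232.67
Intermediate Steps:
U = 55/46 (U = 55*(1/46) = 55/46 ≈ 1.1957)
121*U + 88 = 121*(55/46) + 88 = 6655/46 + 88 = 10703/46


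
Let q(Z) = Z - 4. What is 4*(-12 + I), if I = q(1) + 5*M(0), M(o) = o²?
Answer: -60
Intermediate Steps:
q(Z) = -4 + Z
I = -3 (I = (-4 + 1) + 5*0² = -3 + 5*0 = -3 + 0 = -3)
4*(-12 + I) = 4*(-12 - 3) = 4*(-15) = -60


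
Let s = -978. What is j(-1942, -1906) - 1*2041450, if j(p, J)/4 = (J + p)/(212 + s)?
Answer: -781867654/383 ≈ -2.0414e+6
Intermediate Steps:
j(p, J) = -2*J/383 - 2*p/383 (j(p, J) = 4*((J + p)/(212 - 978)) = 4*((J + p)/(-766)) = 4*((J + p)*(-1/766)) = 4*(-J/766 - p/766) = -2*J/383 - 2*p/383)
j(-1942, -1906) - 1*2041450 = (-2/383*(-1906) - 2/383*(-1942)) - 1*2041450 = (3812/383 + 3884/383) - 2041450 = 7696/383 - 2041450 = -781867654/383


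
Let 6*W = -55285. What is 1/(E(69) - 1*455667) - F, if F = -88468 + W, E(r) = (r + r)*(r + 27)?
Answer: 28810964329/294946 ≈ 97682.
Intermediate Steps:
E(r) = 2*r*(27 + r) (E(r) = (2*r)*(27 + r) = 2*r*(27 + r))
W = -55285/6 (W = (1/6)*(-55285) = -55285/6 ≈ -9214.2)
F = -586093/6 (F = -88468 - 55285/6 = -586093/6 ≈ -97682.)
1/(E(69) - 1*455667) - F = 1/(2*69*(27 + 69) - 1*455667) - 1*(-586093/6) = 1/(2*69*96 - 455667) + 586093/6 = 1/(13248 - 455667) + 586093/6 = 1/(-442419) + 586093/6 = -1/442419 + 586093/6 = 28810964329/294946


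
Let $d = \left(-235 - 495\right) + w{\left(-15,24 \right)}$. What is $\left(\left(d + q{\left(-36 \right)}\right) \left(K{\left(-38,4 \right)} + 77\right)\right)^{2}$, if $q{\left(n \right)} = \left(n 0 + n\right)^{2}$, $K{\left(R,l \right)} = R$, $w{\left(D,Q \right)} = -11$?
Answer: $468506025$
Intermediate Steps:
$d = -741$ ($d = \left(-235 - 495\right) - 11 = -730 - 11 = -741$)
$q{\left(n \right)} = n^{2}$ ($q{\left(n \right)} = \left(0 + n\right)^{2} = n^{2}$)
$\left(\left(d + q{\left(-36 \right)}\right) \left(K{\left(-38,4 \right)} + 77\right)\right)^{2} = \left(\left(-741 + \left(-36\right)^{2}\right) \left(-38 + 77\right)\right)^{2} = \left(\left(-741 + 1296\right) 39\right)^{2} = \left(555 \cdot 39\right)^{2} = 21645^{2} = 468506025$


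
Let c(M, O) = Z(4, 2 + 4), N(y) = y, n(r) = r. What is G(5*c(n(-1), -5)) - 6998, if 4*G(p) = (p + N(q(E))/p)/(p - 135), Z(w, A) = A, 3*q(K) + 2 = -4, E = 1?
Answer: -44087849/6300 ≈ -6998.1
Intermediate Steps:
q(K) = -2 (q(K) = -⅔ + (⅓)*(-4) = -⅔ - 4/3 = -2)
c(M, O) = 6 (c(M, O) = 2 + 4 = 6)
G(p) = (p - 2/p)/(4*(-135 + p)) (G(p) = ((p - 2/p)/(p - 135))/4 = ((p - 2/p)/(-135 + p))/4 = (p - 2/p)/(4*(-135 + p)))
G(5*c(n(-1), -5)) - 6998 = (-2 + (5*6)²)/(4*((5*6))*(-135 + 5*6)) - 6998 = (¼)*(-2 + 30²)/(30*(-135 + 30)) - 6998 = (¼)*(1/30)*(-2 + 900)/(-105) - 6998 = (¼)*(1/30)*(-1/105)*898 - 6998 = -449/6300 - 6998 = -44087849/6300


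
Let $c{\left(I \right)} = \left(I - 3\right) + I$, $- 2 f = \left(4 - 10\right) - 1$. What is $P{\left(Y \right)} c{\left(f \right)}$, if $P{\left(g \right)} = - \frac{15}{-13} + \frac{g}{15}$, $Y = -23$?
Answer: $- \frac{296}{195} \approx -1.5179$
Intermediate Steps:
$P{\left(g \right)} = \frac{15}{13} + \frac{g}{15}$ ($P{\left(g \right)} = \left(-15\right) \left(- \frac{1}{13}\right) + g \frac{1}{15} = \frac{15}{13} + \frac{g}{15}$)
$f = \frac{7}{2}$ ($f = - \frac{\left(4 - 10\right) - 1}{2} = - \frac{-6 - 1}{2} = \left(- \frac{1}{2}\right) \left(-7\right) = \frac{7}{2} \approx 3.5$)
$c{\left(I \right)} = -3 + 2 I$ ($c{\left(I \right)} = \left(-3 + I\right) + I = -3 + 2 I$)
$P{\left(Y \right)} c{\left(f \right)} = \left(\frac{15}{13} + \frac{1}{15} \left(-23\right)\right) \left(-3 + 2 \cdot \frac{7}{2}\right) = \left(\frac{15}{13} - \frac{23}{15}\right) \left(-3 + 7\right) = \left(- \frac{74}{195}\right) 4 = - \frac{296}{195}$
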